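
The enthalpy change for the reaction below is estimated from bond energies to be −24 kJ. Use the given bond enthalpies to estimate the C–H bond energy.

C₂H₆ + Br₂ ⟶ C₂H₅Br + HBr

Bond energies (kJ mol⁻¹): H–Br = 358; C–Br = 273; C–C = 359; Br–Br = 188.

Let D be the C–H bond energy.
Σ(broken) = 1×188 + 1×359 + 6×D = 547 + 6D
Σ(formed) = 1×273 + 1×359 + 5×D + 1×358 = 990 + 5D
ΔH = Σ(broken) − Σ(formed) = (547 + 6D) − (990 + 5D) = −443 + D
Setting this equal to −24 kJ gives D = 419 kJ/mol.

D(C–H) ≈ 419 kJ/mol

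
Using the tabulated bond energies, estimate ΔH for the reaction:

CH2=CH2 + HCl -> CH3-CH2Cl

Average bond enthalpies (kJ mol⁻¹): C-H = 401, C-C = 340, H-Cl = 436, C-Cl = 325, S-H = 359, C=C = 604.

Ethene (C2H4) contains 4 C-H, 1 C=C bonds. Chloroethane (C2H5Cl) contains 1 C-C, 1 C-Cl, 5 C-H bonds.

Bonds broken (reactants):
  C-H: 4 × 401 = 1604
  C=C: 1 × 604 = 604
  H-Cl: 1 × 436 = 436
  Σ(broken) = 2644 kJ
Bonds formed (products):
  C-C: 1 × 340 = 340
  C-Cl: 1 × 325 = 325
  C-H: 5 × 401 = 2005
  Σ(formed) = 2670 kJ
ΔH = Σ(broken) − Σ(formed) = 2644 − 2670 = −26 kJ

ΔH ≈ −26 kJ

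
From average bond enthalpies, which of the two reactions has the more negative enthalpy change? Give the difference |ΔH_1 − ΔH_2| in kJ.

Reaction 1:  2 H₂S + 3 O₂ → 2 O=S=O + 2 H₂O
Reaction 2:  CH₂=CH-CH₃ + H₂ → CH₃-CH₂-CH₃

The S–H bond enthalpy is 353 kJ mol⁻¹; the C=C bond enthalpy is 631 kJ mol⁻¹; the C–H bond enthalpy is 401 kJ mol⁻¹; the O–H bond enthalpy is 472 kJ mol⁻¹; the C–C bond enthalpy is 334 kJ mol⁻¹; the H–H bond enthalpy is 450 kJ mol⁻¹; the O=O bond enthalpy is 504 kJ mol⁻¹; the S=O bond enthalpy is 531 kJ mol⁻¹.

Reaction 1:
  Bonds broken (reactants):
    O=O: 3 × 504 = 1512
    S–H: 4 × 353 = 1412
    Σ(broken) = 2924 kJ
  Bonds formed (products):
    O–H: 4 × 472 = 1888
    S=O: 4 × 531 = 2124
    Σ(formed) = 4012 kJ
  ΔH_1 = 2924 − 4012 = −1088 kJ
Reaction 2:
  Bonds broken (reactants):
    C–C: 1 × 334 = 334
    C–H: 6 × 401 = 2406
    C=C: 1 × 631 = 631
    H–H: 1 × 450 = 450
    Σ(broken) = 3821 kJ
  Bonds formed (products):
    C–C: 2 × 334 = 668
    C–H: 8 × 401 = 3208
    Σ(formed) = 3876 kJ
  ΔH_2 = 3821 − 3876 = −55 kJ
ΔH_1 − ΔH_2 = −1033 kJ, so reaction 1 has the more negative ΔH; |ΔH_1 − ΔH_2| = 1033 kJ.

Reaction 1, by 1033 kJ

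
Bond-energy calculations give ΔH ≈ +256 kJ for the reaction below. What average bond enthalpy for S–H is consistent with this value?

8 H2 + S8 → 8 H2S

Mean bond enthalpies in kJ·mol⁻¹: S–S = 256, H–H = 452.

D(S–H) ≈ 338 kJ/mol

Let D be the S–H bond energy.
Σ(broken) = 8×452 + 8×256 = 5664
Σ(formed) = 16×D = 16D
ΔH = Σ(broken) − Σ(formed) = (5664) − (16D) = +5664 − 16D
Setting this equal to +256 kJ gives 16D = 5408, so D = 338 kJ/mol.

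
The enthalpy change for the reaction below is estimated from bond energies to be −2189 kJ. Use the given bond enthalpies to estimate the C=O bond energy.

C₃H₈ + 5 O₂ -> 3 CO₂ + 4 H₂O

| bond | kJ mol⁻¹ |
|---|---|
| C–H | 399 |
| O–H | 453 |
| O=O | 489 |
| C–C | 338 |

Let D be the C=O bond energy.
Σ(broken) = 2×338 + 8×399 + 5×489 = 6313
Σ(formed) = 6×D + 8×453 = 3624 + 6D
ΔH = Σ(broken) − Σ(formed) = (6313) − (3624 + 6D) = +2689 − 6D
Setting this equal to −2189 kJ gives 6D = 4878, so D = 813 kJ/mol.

D(C=O) ≈ 813 kJ/mol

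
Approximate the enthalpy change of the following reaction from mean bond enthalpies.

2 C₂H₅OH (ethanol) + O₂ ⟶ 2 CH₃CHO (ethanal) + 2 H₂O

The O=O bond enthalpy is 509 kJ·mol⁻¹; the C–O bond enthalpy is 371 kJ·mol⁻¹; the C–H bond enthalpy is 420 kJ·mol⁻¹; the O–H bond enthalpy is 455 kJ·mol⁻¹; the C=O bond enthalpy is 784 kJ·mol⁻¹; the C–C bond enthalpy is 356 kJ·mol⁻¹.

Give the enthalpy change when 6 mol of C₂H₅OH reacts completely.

ΔH = −1161 kJ

Bonds broken (reactants):
  C–C: 2 × 356 = 712
  C–H: 10 × 420 = 4200
  C–O: 2 × 371 = 742
  O–H: 2 × 455 = 910
  O=O: 1 × 509 = 509
  Σ(broken) = 7073 kJ
Bonds formed (products):
  C–C: 2 × 356 = 712
  C–H: 8 × 420 = 3360
  C=O: 2 × 784 = 1568
  O–H: 4 × 455 = 1820
  Σ(formed) = 7460 kJ
ΔH = Σ(broken) − Σ(formed) = 7073 − 7460 = −387 kJ
For 3× the reaction as written: 3 × (−387) = −1161 kJ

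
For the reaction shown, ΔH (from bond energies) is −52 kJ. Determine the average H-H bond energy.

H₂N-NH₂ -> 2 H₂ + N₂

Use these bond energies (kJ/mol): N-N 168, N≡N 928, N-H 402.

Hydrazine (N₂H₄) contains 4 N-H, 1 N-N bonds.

Let D be the H-H bond energy.
Σ(broken) = 4×402 + 1×168 = 1776
Σ(formed) = 2×D + 1×928 = 928 + 2D
ΔH = Σ(broken) − Σ(formed) = (1776) − (928 + 2D) = +848 − 2D
Setting this equal to −52 kJ gives 2D = 900, so D = 450 kJ/mol.

D(H-H) ≈ 450 kJ/mol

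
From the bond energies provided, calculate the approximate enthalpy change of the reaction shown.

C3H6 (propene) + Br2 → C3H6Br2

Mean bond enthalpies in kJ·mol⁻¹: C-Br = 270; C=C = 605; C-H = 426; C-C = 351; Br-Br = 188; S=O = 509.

ΔH ≈ −98 kJ

Bonds broken (reactants):
  Br-Br: 1 × 188 = 188
  C-C: 1 × 351 = 351
  C-H: 6 × 426 = 2556
  C=C: 1 × 605 = 605
  Σ(broken) = 3700 kJ
Bonds formed (products):
  C-Br: 2 × 270 = 540
  C-C: 2 × 351 = 702
  C-H: 6 × 426 = 2556
  Σ(formed) = 3798 kJ
ΔH = Σ(broken) − Σ(formed) = 3700 − 3798 = −98 kJ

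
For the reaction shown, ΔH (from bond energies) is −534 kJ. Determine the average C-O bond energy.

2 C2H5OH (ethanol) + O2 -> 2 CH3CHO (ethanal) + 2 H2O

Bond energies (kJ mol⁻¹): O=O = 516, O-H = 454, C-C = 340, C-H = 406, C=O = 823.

D(C-O) ≈ 346 kJ/mol

Let D be the C-O bond energy.
Σ(broken) = 2×340 + 10×406 + 2×D + 2×454 + 1×516 = 6164 + 2D
Σ(formed) = 2×340 + 8×406 + 2×823 + 4×454 = 7390
ΔH = Σ(broken) − Σ(formed) = (6164 + 2D) − (7390) = −1226 + 2D
Setting this equal to −534 kJ gives 2D = 692, so D = 346 kJ/mol.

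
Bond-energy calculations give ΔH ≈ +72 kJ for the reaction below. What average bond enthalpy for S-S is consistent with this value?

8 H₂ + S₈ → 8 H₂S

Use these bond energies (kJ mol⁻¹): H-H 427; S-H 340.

D(S-S) ≈ 262 kJ/mol

Let D be the S-S bond energy.
Σ(broken) = 8×427 + 8×D = 3416 + 8D
Σ(formed) = 16×340 = 5440
ΔH = Σ(broken) − Σ(formed) = (3416 + 8D) − (5440) = −2024 + 8D
Setting this equal to +72 kJ gives 8D = 2096, so D = 262 kJ/mol.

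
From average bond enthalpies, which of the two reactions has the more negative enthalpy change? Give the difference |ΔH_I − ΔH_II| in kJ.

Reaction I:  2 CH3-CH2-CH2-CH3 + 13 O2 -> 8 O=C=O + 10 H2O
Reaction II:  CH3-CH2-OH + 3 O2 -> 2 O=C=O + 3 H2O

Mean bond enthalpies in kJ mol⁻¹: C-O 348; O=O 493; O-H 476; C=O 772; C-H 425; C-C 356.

Reaction I, by 3667 kJ

Reaction I:
  Bonds broken (reactants):
    C-C: 6 × 356 = 2136
    C-H: 20 × 425 = 8500
    O=O: 13 × 493 = 6409
    Σ(broken) = 17045 kJ
  Bonds formed (products):
    C=O: 16 × 772 = 12352
    O-H: 20 × 476 = 9520
    Σ(formed) = 21872 kJ
  ΔH_I = 17045 − 21872 = −4827 kJ
Reaction II:
  Bonds broken (reactants):
    C-C: 1 × 356 = 356
    C-H: 5 × 425 = 2125
    C-O: 1 × 348 = 348
    O-H: 1 × 476 = 476
    O=O: 3 × 493 = 1479
    Σ(broken) = 4784 kJ
  Bonds formed (products):
    C=O: 4 × 772 = 3088
    O-H: 6 × 476 = 2856
    Σ(formed) = 5944 kJ
  ΔH_II = 4784 − 5944 = −1160 kJ
ΔH_I − ΔH_II = −3667 kJ, so reaction I has the more negative ΔH; |ΔH_I − ΔH_II| = 3667 kJ.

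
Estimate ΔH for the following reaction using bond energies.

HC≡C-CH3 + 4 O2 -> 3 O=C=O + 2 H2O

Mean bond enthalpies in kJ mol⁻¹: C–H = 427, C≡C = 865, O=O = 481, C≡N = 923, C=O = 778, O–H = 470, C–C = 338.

Bonds broken (reactants):
  C≡C: 1 × 865 = 865
  C–C: 1 × 338 = 338
  C–H: 4 × 427 = 1708
  O=O: 4 × 481 = 1924
  Σ(broken) = 4835 kJ
Bonds formed (products):
  C=O: 6 × 778 = 4668
  O–H: 4 × 470 = 1880
  Σ(formed) = 6548 kJ
ΔH = Σ(broken) − Σ(formed) = 4835 − 6548 = −1713 kJ

ΔH ≈ −1713 kJ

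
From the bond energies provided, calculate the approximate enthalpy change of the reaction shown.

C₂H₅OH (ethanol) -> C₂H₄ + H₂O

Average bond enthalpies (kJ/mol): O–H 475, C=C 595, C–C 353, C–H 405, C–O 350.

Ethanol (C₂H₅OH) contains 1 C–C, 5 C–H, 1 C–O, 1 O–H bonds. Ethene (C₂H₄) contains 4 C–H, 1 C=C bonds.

Bonds broken (reactants):
  C–C: 1 × 353 = 353
  C–H: 5 × 405 = 2025
  C–O: 1 × 350 = 350
  O–H: 1 × 475 = 475
  Σ(broken) = 3203 kJ
Bonds formed (products):
  C–H: 4 × 405 = 1620
  C=C: 1 × 595 = 595
  O–H: 2 × 475 = 950
  Σ(formed) = 3165 kJ
ΔH = Σ(broken) − Σ(formed) = 3203 − 3165 = +38 kJ

ΔH ≈ +38 kJ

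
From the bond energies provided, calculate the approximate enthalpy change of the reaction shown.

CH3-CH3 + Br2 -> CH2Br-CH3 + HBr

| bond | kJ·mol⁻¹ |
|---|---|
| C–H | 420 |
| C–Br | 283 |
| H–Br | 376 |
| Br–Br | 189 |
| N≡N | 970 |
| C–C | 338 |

ΔH ≈ −50 kJ

Bonds broken (reactants):
  Br–Br: 1 × 189 = 189
  C–C: 1 × 338 = 338
  C–H: 6 × 420 = 2520
  Σ(broken) = 3047 kJ
Bonds formed (products):
  C–Br: 1 × 283 = 283
  C–C: 1 × 338 = 338
  C–H: 5 × 420 = 2100
  H–Br: 1 × 376 = 376
  Σ(formed) = 3097 kJ
ΔH = Σ(broken) − Σ(formed) = 3047 − 3097 = −50 kJ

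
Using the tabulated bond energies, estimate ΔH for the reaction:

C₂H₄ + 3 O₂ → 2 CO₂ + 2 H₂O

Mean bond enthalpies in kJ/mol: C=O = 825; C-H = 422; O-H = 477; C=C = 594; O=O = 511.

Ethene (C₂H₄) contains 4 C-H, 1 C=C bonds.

Bonds broken (reactants):
  C-H: 4 × 422 = 1688
  C=C: 1 × 594 = 594
  O=O: 3 × 511 = 1533
  Σ(broken) = 3815 kJ
Bonds formed (products):
  C=O: 4 × 825 = 3300
  O-H: 4 × 477 = 1908
  Σ(formed) = 5208 kJ
ΔH = Σ(broken) − Σ(formed) = 3815 − 5208 = −1393 kJ

ΔH ≈ −1393 kJ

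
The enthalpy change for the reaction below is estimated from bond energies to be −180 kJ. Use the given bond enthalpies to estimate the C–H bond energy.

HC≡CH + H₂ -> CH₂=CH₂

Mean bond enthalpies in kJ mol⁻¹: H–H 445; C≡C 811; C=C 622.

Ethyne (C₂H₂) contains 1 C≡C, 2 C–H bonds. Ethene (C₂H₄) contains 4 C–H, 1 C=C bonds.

D(C–H) ≈ 407 kJ/mol

Let D be the C–H bond energy.
Σ(broken) = 1×811 + 2×D + 1×445 = 1256 + 2D
Σ(formed) = 4×D + 1×622 = 622 + 4D
ΔH = Σ(broken) − Σ(formed) = (1256 + 2D) − (622 + 4D) = +634 − 2D
Setting this equal to −180 kJ gives 2D = 814, so D = 407 kJ/mol.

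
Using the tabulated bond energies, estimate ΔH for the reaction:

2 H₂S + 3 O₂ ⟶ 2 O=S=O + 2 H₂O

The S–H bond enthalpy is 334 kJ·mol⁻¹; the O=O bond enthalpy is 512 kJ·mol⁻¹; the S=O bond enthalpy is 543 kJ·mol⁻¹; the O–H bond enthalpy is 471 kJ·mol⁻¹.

Bonds broken (reactants):
  O=O: 3 × 512 = 1536
  S–H: 4 × 334 = 1336
  Σ(broken) = 2872 kJ
Bonds formed (products):
  O–H: 4 × 471 = 1884
  S=O: 4 × 543 = 2172
  Σ(formed) = 4056 kJ
ΔH = Σ(broken) − Σ(formed) = 2872 − 4056 = −1184 kJ

ΔH ≈ −1184 kJ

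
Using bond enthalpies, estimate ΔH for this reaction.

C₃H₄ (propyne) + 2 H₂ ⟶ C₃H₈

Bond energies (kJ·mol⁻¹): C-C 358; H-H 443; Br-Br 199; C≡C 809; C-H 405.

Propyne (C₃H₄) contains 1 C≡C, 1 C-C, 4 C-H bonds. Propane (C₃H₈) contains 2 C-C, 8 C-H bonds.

ΔH ≈ −283 kJ

Bonds broken (reactants):
  C≡C: 1 × 809 = 809
  C-C: 1 × 358 = 358
  C-H: 4 × 405 = 1620
  H-H: 2 × 443 = 886
  Σ(broken) = 3673 kJ
Bonds formed (products):
  C-C: 2 × 358 = 716
  C-H: 8 × 405 = 3240
  Σ(formed) = 3956 kJ
ΔH = Σ(broken) − Σ(formed) = 3673 − 3956 = −283 kJ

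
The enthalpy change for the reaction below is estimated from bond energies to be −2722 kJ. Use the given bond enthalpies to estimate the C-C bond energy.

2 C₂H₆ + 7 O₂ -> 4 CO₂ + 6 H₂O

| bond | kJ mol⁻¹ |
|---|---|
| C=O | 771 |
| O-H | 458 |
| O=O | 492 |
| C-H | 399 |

Let D be the C-C bond energy.
Σ(broken) = 2×D + 12×399 + 7×492 = 8232 + 2D
Σ(formed) = 8×771 + 12×458 = 11664
ΔH = Σ(broken) − Σ(formed) = (8232 + 2D) − (11664) = −3432 + 2D
Setting this equal to −2722 kJ gives 2D = 710, so D = 355 kJ/mol.

D(C-C) ≈ 355 kJ/mol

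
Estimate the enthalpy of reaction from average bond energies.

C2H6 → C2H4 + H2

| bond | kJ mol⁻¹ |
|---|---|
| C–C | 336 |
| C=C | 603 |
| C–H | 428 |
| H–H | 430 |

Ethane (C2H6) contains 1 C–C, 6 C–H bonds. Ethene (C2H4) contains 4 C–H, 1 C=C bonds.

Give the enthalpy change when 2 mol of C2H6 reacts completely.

Bonds broken (reactants):
  C–C: 1 × 336 = 336
  C–H: 6 × 428 = 2568
  Σ(broken) = 2904 kJ
Bonds formed (products):
  C–H: 4 × 428 = 1712
  C=C: 1 × 603 = 603
  H–H: 1 × 430 = 430
  Σ(formed) = 2745 kJ
ΔH = Σ(broken) − Σ(formed) = 2904 − 2745 = +159 kJ
For 2× the reaction as written: 2 × (+159) = +318 kJ

ΔH = +318 kJ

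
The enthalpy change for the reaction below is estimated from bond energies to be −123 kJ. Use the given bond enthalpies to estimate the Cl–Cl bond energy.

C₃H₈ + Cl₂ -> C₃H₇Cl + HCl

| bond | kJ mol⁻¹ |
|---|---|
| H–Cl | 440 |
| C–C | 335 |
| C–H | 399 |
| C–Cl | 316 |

Let D be the Cl–Cl bond energy.
Σ(broken) = 2×335 + 8×399 + 1×D = 3862 + D
Σ(formed) = 2×335 + 1×316 + 7×399 + 1×440 = 4219
ΔH = Σ(broken) − Σ(formed) = (3862 + D) − (4219) = −357 + D
Setting this equal to −123 kJ gives D = 234 kJ/mol.

D(Cl–Cl) ≈ 234 kJ/mol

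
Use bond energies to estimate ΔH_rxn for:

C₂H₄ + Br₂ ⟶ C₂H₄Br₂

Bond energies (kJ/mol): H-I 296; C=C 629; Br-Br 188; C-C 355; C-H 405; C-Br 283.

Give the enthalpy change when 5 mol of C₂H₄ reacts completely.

Bonds broken (reactants):
  Br-Br: 1 × 188 = 188
  C-H: 4 × 405 = 1620
  C=C: 1 × 629 = 629
  Σ(broken) = 2437 kJ
Bonds formed (products):
  C-Br: 2 × 283 = 566
  C-C: 1 × 355 = 355
  C-H: 4 × 405 = 1620
  Σ(formed) = 2541 kJ
ΔH = Σ(broken) − Σ(formed) = 2437 − 2541 = −104 kJ
For 5× the reaction as written: 5 × (−104) = −520 kJ

ΔH = −520 kJ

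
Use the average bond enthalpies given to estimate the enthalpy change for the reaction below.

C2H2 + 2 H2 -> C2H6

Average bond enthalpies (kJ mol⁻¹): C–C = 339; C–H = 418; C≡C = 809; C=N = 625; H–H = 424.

Bonds broken (reactants):
  C≡C: 1 × 809 = 809
  C–H: 2 × 418 = 836
  H–H: 2 × 424 = 848
  Σ(broken) = 2493 kJ
Bonds formed (products):
  C–C: 1 × 339 = 339
  C–H: 6 × 418 = 2508
  Σ(formed) = 2847 kJ
ΔH = Σ(broken) − Σ(formed) = 2493 − 2847 = −354 kJ

ΔH ≈ −354 kJ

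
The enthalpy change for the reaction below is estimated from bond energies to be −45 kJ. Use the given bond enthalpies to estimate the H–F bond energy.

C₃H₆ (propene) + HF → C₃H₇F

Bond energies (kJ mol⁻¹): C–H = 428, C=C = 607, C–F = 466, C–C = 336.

D(H–F) ≈ 578 kJ/mol

Let D be the H–F bond energy.
Σ(broken) = 1×336 + 6×428 + 1×607 + 1×D = 3511 + D
Σ(formed) = 2×336 + 1×466 + 7×428 = 4134
ΔH = Σ(broken) − Σ(formed) = (3511 + D) − (4134) = −623 + D
Setting this equal to −45 kJ gives D = 578 kJ/mol.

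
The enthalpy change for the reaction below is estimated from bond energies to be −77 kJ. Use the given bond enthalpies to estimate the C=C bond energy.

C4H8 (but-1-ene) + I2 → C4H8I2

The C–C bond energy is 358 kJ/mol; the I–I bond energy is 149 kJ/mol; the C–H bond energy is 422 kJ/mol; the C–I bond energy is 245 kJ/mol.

D(C=C) ≈ 622 kJ/mol

Let D be the C=C bond energy.
Σ(broken) = 2×358 + 8×422 + 1×D + 1×149 = 4241 + D
Σ(formed) = 3×358 + 8×422 + 2×245 = 4940
ΔH = Σ(broken) − Σ(formed) = (4241 + D) − (4940) = −699 + D
Setting this equal to −77 kJ gives D = 622 kJ/mol.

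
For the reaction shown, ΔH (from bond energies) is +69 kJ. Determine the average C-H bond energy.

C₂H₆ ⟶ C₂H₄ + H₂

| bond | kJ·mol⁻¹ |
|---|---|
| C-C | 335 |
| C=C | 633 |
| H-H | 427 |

D(C-H) ≈ 397 kJ/mol

Let D be the C-H bond energy.
Σ(broken) = 1×335 + 6×D = 335 + 6D
Σ(formed) = 4×D + 1×633 + 1×427 = 1060 + 4D
ΔH = Σ(broken) − Σ(formed) = (335 + 6D) − (1060 + 4D) = −725 + 2D
Setting this equal to +69 kJ gives 2D = 794, so D = 397 kJ/mol.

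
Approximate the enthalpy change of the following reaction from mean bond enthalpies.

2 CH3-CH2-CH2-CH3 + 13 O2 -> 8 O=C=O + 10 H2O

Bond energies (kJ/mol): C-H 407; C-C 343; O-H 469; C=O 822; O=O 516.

Bonds broken (reactants):
  C-C: 6 × 343 = 2058
  C-H: 20 × 407 = 8140
  O=O: 13 × 516 = 6708
  Σ(broken) = 16906 kJ
Bonds formed (products):
  C=O: 16 × 822 = 13152
  O-H: 20 × 469 = 9380
  Σ(formed) = 22532 kJ
ΔH = Σ(broken) − Σ(formed) = 16906 − 22532 = −5626 kJ

ΔH ≈ −5626 kJ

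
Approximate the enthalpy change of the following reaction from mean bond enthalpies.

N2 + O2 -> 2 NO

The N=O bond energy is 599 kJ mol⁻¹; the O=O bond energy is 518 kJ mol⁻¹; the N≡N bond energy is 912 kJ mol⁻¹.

ΔH ≈ +232 kJ

Bonds broken (reactants):
  N≡N: 1 × 912 = 912
  O=O: 1 × 518 = 518
  Σ(broken) = 1430 kJ
Bonds formed (products):
  N=O: 2 × 599 = 1198
  Σ(formed) = 1198 kJ
ΔH = Σ(broken) − Σ(formed) = 1430 − 1198 = +232 kJ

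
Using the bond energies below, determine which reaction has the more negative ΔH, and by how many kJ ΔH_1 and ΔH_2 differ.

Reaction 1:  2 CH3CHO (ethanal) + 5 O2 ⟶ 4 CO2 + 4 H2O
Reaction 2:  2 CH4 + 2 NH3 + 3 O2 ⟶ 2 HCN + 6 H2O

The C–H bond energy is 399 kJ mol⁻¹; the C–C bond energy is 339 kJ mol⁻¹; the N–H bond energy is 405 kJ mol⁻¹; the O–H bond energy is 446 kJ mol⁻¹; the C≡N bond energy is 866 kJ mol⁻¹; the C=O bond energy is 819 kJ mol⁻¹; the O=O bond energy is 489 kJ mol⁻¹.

Reaction 1, by 1374 kJ

Reaction 1:
  Bonds broken (reactants):
    C–C: 2 × 339 = 678
    C–H: 8 × 399 = 3192
    C=O: 2 × 819 = 1638
    O=O: 5 × 489 = 2445
    Σ(broken) = 7953 kJ
  Bonds formed (products):
    C=O: 8 × 819 = 6552
    O–H: 8 × 446 = 3568
    Σ(formed) = 10120 kJ
  ΔH_1 = 7953 − 10120 = −2167 kJ
Reaction 2:
  Bonds broken (reactants):
    C–H: 8 × 399 = 3192
    N–H: 6 × 405 = 2430
    O=O: 3 × 489 = 1467
    Σ(broken) = 7089 kJ
  Bonds formed (products):
    C≡N: 2 × 866 = 1732
    C–H: 2 × 399 = 798
    O–H: 12 × 446 = 5352
    Σ(formed) = 7882 kJ
  ΔH_2 = 7089 − 7882 = −793 kJ
ΔH_1 − ΔH_2 = −1374 kJ, so reaction 1 has the more negative ΔH; |ΔH_1 − ΔH_2| = 1374 kJ.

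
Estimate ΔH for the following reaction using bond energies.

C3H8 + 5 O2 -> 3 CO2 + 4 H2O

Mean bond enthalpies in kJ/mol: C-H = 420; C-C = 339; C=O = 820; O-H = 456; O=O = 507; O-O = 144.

ΔH ≈ −1995 kJ

Bonds broken (reactants):
  C-C: 2 × 339 = 678
  C-H: 8 × 420 = 3360
  O=O: 5 × 507 = 2535
  Σ(broken) = 6573 kJ
Bonds formed (products):
  C=O: 6 × 820 = 4920
  O-H: 8 × 456 = 3648
  Σ(formed) = 8568 kJ
ΔH = Σ(broken) − Σ(formed) = 6573 − 8568 = −1995 kJ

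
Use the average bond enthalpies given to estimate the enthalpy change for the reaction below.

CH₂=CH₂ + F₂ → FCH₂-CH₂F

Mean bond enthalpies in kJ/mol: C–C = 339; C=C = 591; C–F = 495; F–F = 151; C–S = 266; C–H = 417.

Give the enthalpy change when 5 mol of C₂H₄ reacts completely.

Bonds broken (reactants):
  C–H: 4 × 417 = 1668
  C=C: 1 × 591 = 591
  F–F: 1 × 151 = 151
  Σ(broken) = 2410 kJ
Bonds formed (products):
  C–C: 1 × 339 = 339
  C–F: 2 × 495 = 990
  C–H: 4 × 417 = 1668
  Σ(formed) = 2997 kJ
ΔH = Σ(broken) − Σ(formed) = 2410 − 2997 = −587 kJ
For 5× the reaction as written: 5 × (−587) = −2935 kJ

ΔH = −2935 kJ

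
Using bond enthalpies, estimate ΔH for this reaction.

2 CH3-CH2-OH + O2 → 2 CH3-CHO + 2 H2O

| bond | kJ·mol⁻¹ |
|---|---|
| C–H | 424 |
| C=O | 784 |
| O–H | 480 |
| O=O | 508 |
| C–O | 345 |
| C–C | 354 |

Bonds broken (reactants):
  C–C: 2 × 354 = 708
  C–H: 10 × 424 = 4240
  C–O: 2 × 345 = 690
  O–H: 2 × 480 = 960
  O=O: 1 × 508 = 508
  Σ(broken) = 7106 kJ
Bonds formed (products):
  C–C: 2 × 354 = 708
  C–H: 8 × 424 = 3392
  C=O: 2 × 784 = 1568
  O–H: 4 × 480 = 1920
  Σ(formed) = 7588 kJ
ΔH = Σ(broken) − Σ(formed) = 7106 − 7588 = −482 kJ

ΔH ≈ −482 kJ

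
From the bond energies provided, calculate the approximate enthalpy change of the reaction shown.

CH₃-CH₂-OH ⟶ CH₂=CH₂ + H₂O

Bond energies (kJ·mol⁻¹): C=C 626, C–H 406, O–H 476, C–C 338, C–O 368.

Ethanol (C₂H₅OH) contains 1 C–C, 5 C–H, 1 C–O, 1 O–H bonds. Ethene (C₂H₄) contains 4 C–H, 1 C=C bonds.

ΔH ≈ +10 kJ

Bonds broken (reactants):
  C–C: 1 × 338 = 338
  C–H: 5 × 406 = 2030
  C–O: 1 × 368 = 368
  O–H: 1 × 476 = 476
  Σ(broken) = 3212 kJ
Bonds formed (products):
  C–H: 4 × 406 = 1624
  C=C: 1 × 626 = 626
  O–H: 2 × 476 = 952
  Σ(formed) = 3202 kJ
ΔH = Σ(broken) − Σ(formed) = 3212 − 3202 = +10 kJ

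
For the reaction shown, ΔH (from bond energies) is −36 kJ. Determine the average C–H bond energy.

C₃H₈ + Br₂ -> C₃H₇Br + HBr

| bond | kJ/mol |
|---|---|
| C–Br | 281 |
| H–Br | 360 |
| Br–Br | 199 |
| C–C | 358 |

D(C–H) ≈ 406 kJ/mol

Let D be the C–H bond energy.
Σ(broken) = 1×199 + 2×358 + 8×D = 915 + 8D
Σ(formed) = 1×281 + 2×358 + 7×D + 1×360 = 1357 + 7D
ΔH = Σ(broken) − Σ(formed) = (915 + 8D) − (1357 + 7D) = −442 + D
Setting this equal to −36 kJ gives D = 406 kJ/mol.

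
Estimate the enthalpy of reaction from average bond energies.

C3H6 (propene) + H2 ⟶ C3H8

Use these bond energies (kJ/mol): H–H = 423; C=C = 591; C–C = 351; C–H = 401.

ΔH ≈ −139 kJ

Bonds broken (reactants):
  C–C: 1 × 351 = 351
  C–H: 6 × 401 = 2406
  C=C: 1 × 591 = 591
  H–H: 1 × 423 = 423
  Σ(broken) = 3771 kJ
Bonds formed (products):
  C–C: 2 × 351 = 702
  C–H: 8 × 401 = 3208
  Σ(formed) = 3910 kJ
ΔH = Σ(broken) − Σ(formed) = 3771 − 3910 = −139 kJ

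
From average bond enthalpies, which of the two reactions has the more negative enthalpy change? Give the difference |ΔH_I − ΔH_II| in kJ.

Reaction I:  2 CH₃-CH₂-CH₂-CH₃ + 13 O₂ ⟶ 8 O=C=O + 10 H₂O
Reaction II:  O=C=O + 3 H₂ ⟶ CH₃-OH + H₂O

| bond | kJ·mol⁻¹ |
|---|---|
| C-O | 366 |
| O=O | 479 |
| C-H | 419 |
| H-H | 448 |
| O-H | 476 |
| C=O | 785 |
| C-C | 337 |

Reaction I, by 5314 kJ

Reaction I:
  Bonds broken (reactants):
    C-C: 6 × 337 = 2022
    C-H: 20 × 419 = 8380
    O=O: 13 × 479 = 6227
    Σ(broken) = 16629 kJ
  Bonds formed (products):
    C=O: 16 × 785 = 12560
    O-H: 20 × 476 = 9520
    Σ(formed) = 22080 kJ
  ΔH_I = 16629 − 22080 = −5451 kJ
Reaction II:
  Bonds broken (reactants):
    C=O: 2 × 785 = 1570
    H-H: 3 × 448 = 1344
    Σ(broken) = 2914 kJ
  Bonds formed (products):
    C-H: 3 × 419 = 1257
    C-O: 1 × 366 = 366
    O-H: 3 × 476 = 1428
    Σ(formed) = 3051 kJ
  ΔH_II = 2914 − 3051 = −137 kJ
ΔH_I − ΔH_II = −5314 kJ, so reaction I has the more negative ΔH; |ΔH_I − ΔH_II| = 5314 kJ.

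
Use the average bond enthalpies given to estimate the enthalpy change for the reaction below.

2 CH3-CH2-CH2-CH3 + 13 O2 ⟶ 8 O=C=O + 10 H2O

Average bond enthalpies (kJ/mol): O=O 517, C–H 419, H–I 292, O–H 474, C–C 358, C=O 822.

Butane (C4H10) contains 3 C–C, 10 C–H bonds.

Bonds broken (reactants):
  C–C: 6 × 358 = 2148
  C–H: 20 × 419 = 8380
  O=O: 13 × 517 = 6721
  Σ(broken) = 17249 kJ
Bonds formed (products):
  C=O: 16 × 822 = 13152
  O–H: 20 × 474 = 9480
  Σ(formed) = 22632 kJ
ΔH = Σ(broken) − Σ(formed) = 17249 − 22632 = −5383 kJ

ΔH ≈ −5383 kJ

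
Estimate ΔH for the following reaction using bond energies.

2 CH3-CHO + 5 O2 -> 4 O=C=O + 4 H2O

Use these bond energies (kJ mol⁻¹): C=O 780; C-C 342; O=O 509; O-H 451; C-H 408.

ΔH ≈ −1795 kJ

Bonds broken (reactants):
  C-C: 2 × 342 = 684
  C-H: 8 × 408 = 3264
  C=O: 2 × 780 = 1560
  O=O: 5 × 509 = 2545
  Σ(broken) = 8053 kJ
Bonds formed (products):
  C=O: 8 × 780 = 6240
  O-H: 8 × 451 = 3608
  Σ(formed) = 9848 kJ
ΔH = Σ(broken) − Σ(formed) = 8053 − 9848 = −1795 kJ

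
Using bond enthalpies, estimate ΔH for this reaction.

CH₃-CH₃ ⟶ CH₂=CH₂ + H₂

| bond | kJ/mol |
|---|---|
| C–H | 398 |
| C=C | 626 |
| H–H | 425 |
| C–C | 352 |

Bonds broken (reactants):
  C–C: 1 × 352 = 352
  C–H: 6 × 398 = 2388
  Σ(broken) = 2740 kJ
Bonds formed (products):
  C–H: 4 × 398 = 1592
  C=C: 1 × 626 = 626
  H–H: 1 × 425 = 425
  Σ(formed) = 2643 kJ
ΔH = Σ(broken) − Σ(formed) = 2740 − 2643 = +97 kJ

ΔH ≈ +97 kJ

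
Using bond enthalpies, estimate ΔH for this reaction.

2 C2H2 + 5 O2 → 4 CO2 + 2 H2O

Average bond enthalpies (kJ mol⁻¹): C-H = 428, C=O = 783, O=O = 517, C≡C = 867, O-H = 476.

ΔH ≈ −2137 kJ

Bonds broken (reactants):
  C≡C: 2 × 867 = 1734
  C-H: 4 × 428 = 1712
  O=O: 5 × 517 = 2585
  Σ(broken) = 6031 kJ
Bonds formed (products):
  C=O: 8 × 783 = 6264
  O-H: 4 × 476 = 1904
  Σ(formed) = 8168 kJ
ΔH = Σ(broken) − Σ(formed) = 6031 − 8168 = −2137 kJ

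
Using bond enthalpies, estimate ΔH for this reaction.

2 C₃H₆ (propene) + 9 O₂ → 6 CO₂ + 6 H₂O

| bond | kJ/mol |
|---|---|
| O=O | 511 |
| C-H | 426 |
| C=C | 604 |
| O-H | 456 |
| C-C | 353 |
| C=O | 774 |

Bonds broken (reactants):
  C-C: 2 × 353 = 706
  C-H: 12 × 426 = 5112
  C=C: 2 × 604 = 1208
  O=O: 9 × 511 = 4599
  Σ(broken) = 11625 kJ
Bonds formed (products):
  C=O: 12 × 774 = 9288
  O-H: 12 × 456 = 5472
  Σ(formed) = 14760 kJ
ΔH = Σ(broken) − Σ(formed) = 11625 − 14760 = −3135 kJ

ΔH ≈ −3135 kJ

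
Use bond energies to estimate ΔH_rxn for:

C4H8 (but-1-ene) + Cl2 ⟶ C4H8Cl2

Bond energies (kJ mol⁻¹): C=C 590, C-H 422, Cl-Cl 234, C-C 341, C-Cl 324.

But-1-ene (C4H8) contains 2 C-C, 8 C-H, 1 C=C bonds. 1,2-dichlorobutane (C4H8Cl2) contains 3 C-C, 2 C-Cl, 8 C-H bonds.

ΔH ≈ −165 kJ

Bonds broken (reactants):
  C-C: 2 × 341 = 682
  C-H: 8 × 422 = 3376
  C=C: 1 × 590 = 590
  Cl-Cl: 1 × 234 = 234
  Σ(broken) = 4882 kJ
Bonds formed (products):
  C-C: 3 × 341 = 1023
  C-Cl: 2 × 324 = 648
  C-H: 8 × 422 = 3376
  Σ(formed) = 5047 kJ
ΔH = Σ(broken) − Σ(formed) = 4882 − 5047 = −165 kJ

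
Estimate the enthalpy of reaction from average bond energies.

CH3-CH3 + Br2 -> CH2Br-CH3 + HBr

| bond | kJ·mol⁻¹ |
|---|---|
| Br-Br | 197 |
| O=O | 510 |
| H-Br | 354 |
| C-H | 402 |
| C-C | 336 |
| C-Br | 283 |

Bonds broken (reactants):
  Br-Br: 1 × 197 = 197
  C-C: 1 × 336 = 336
  C-H: 6 × 402 = 2412
  Σ(broken) = 2945 kJ
Bonds formed (products):
  C-Br: 1 × 283 = 283
  C-C: 1 × 336 = 336
  C-H: 5 × 402 = 2010
  H-Br: 1 × 354 = 354
  Σ(formed) = 2983 kJ
ΔH = Σ(broken) − Σ(formed) = 2945 − 2983 = −38 kJ

ΔH ≈ −38 kJ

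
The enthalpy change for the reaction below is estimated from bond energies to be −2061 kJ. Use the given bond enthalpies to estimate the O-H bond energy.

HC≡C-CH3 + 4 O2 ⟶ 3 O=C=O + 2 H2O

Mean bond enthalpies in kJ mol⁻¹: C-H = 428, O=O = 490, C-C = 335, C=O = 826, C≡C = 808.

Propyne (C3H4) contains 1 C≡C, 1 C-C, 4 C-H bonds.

Let D be the O-H bond energy.
Σ(broken) = 1×808 + 1×335 + 4×428 + 4×490 = 4815
Σ(formed) = 6×826 + 4×D = 4956 + 4D
ΔH = Σ(broken) − Σ(formed) = (4815) − (4956 + 4D) = −141 − 4D
Setting this equal to −2061 kJ gives 4D = 1920, so D = 480 kJ/mol.

D(O-H) ≈ 480 kJ/mol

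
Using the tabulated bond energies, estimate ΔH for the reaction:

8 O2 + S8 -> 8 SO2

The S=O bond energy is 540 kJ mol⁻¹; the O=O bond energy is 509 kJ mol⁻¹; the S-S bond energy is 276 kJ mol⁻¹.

Bonds broken (reactants):
  O=O: 8 × 509 = 4072
  S-S: 8 × 276 = 2208
  Σ(broken) = 6280 kJ
Bonds formed (products):
  S=O: 16 × 540 = 8640
  Σ(formed) = 8640 kJ
ΔH = Σ(broken) − Σ(formed) = 6280 − 8640 = −2360 kJ

ΔH ≈ −2360 kJ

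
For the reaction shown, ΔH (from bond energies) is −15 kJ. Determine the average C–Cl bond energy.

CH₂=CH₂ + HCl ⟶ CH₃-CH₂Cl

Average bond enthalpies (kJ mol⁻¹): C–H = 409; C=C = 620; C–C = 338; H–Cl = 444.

Let D be the C–Cl bond energy.
Σ(broken) = 4×409 + 1×620 + 1×444 = 2700
Σ(formed) = 1×338 + 1×D + 5×409 = 2383 + D
ΔH = Σ(broken) − Σ(formed) = (2700) − (2383 + D) = +317 − D
Setting this equal to −15 kJ gives D = 332 kJ/mol.

D(C–Cl) ≈ 332 kJ/mol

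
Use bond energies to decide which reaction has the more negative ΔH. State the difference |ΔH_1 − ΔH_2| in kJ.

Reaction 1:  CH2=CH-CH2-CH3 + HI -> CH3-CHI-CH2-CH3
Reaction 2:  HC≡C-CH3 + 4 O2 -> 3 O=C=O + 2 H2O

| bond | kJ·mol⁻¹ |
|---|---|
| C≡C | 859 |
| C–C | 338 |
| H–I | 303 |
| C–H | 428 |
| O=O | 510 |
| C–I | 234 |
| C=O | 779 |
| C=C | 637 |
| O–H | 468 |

Reaction 2, by 1537 kJ

Reaction 1:
  Bonds broken (reactants):
    C–C: 2 × 338 = 676
    C–H: 8 × 428 = 3424
    C=C: 1 × 637 = 637
    H–I: 1 × 303 = 303
    Σ(broken) = 5040 kJ
  Bonds formed (products):
    C–C: 3 × 338 = 1014
    C–H: 9 × 428 = 3852
    C–I: 1 × 234 = 234
    Σ(formed) = 5100 kJ
  ΔH_1 = 5040 − 5100 = −60 kJ
Reaction 2:
  Bonds broken (reactants):
    C≡C: 1 × 859 = 859
    C–C: 1 × 338 = 338
    C–H: 4 × 428 = 1712
    O=O: 4 × 510 = 2040
    Σ(broken) = 4949 kJ
  Bonds formed (products):
    C=O: 6 × 779 = 4674
    O–H: 4 × 468 = 1872
    Σ(formed) = 6546 kJ
  ΔH_2 = 4949 − 6546 = −1597 kJ
ΔH_1 − ΔH_2 = +1537 kJ, so reaction 2 has the more negative ΔH; |ΔH_1 − ΔH_2| = 1537 kJ.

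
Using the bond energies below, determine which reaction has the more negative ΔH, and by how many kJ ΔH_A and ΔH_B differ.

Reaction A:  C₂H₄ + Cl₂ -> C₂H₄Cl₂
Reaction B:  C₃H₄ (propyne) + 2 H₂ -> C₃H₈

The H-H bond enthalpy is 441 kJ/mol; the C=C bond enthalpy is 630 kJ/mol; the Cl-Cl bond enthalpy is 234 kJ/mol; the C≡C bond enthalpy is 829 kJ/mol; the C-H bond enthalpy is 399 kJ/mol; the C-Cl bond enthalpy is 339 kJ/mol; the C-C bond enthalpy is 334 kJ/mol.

Reaction B, by 71 kJ

Reaction A:
  Bonds broken (reactants):
    C-H: 4 × 399 = 1596
    C=C: 1 × 630 = 630
    Cl-Cl: 1 × 234 = 234
    Σ(broken) = 2460 kJ
  Bonds formed (products):
    C-C: 1 × 334 = 334
    C-Cl: 2 × 339 = 678
    C-H: 4 × 399 = 1596
    Σ(formed) = 2608 kJ
  ΔH_A = 2460 − 2608 = −148 kJ
Reaction B:
  Bonds broken (reactants):
    C≡C: 1 × 829 = 829
    C-C: 1 × 334 = 334
    C-H: 4 × 399 = 1596
    H-H: 2 × 441 = 882
    Σ(broken) = 3641 kJ
  Bonds formed (products):
    C-C: 2 × 334 = 668
    C-H: 8 × 399 = 3192
    Σ(formed) = 3860 kJ
  ΔH_B = 3641 − 3860 = −219 kJ
ΔH_A − ΔH_B = +71 kJ, so reaction B has the more negative ΔH; |ΔH_A − ΔH_B| = 71 kJ.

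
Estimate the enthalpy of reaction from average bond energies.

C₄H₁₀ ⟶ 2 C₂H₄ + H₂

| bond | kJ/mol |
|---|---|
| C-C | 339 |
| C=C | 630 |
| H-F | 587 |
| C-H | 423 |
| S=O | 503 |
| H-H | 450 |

Bonds broken (reactants):
  C-C: 3 × 339 = 1017
  C-H: 10 × 423 = 4230
  Σ(broken) = 5247 kJ
Bonds formed (products):
  C-H: 8 × 423 = 3384
  C=C: 2 × 630 = 1260
  H-H: 1 × 450 = 450
  Σ(formed) = 5094 kJ
ΔH = Σ(broken) − Σ(formed) = 5247 − 5094 = +153 kJ

ΔH ≈ +153 kJ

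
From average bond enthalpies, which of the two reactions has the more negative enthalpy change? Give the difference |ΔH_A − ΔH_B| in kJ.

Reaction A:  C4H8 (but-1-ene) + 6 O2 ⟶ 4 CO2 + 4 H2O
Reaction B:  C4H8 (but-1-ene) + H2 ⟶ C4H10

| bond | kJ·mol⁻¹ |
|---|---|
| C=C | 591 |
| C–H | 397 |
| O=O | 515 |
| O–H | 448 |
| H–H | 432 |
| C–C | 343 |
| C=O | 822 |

Reaction A, by 2503 kJ

Reaction A:
  Bonds broken (reactants):
    C–C: 2 × 343 = 686
    C–H: 8 × 397 = 3176
    C=C: 1 × 591 = 591
    O=O: 6 × 515 = 3090
    Σ(broken) = 7543 kJ
  Bonds formed (products):
    C=O: 8 × 822 = 6576
    O–H: 8 × 448 = 3584
    Σ(formed) = 10160 kJ
  ΔH_A = 7543 − 10160 = −2617 kJ
Reaction B:
  Bonds broken (reactants):
    C–C: 2 × 343 = 686
    C–H: 8 × 397 = 3176
    C=C: 1 × 591 = 591
    H–H: 1 × 432 = 432
    Σ(broken) = 4885 kJ
  Bonds formed (products):
    C–C: 3 × 343 = 1029
    C–H: 10 × 397 = 3970
    Σ(formed) = 4999 kJ
  ΔH_B = 4885 − 4999 = −114 kJ
ΔH_A − ΔH_B = −2503 kJ, so reaction A has the more negative ΔH; |ΔH_A − ΔH_B| = 2503 kJ.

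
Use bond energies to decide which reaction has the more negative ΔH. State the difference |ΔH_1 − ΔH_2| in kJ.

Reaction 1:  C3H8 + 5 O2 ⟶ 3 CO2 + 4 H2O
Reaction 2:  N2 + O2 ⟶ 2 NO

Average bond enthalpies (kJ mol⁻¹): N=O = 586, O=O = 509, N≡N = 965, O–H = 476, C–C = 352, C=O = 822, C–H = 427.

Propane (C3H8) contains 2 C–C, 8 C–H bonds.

Reaction 1:
  Bonds broken (reactants):
    C–C: 2 × 352 = 704
    C–H: 8 × 427 = 3416
    O=O: 5 × 509 = 2545
    Σ(broken) = 6665 kJ
  Bonds formed (products):
    C=O: 6 × 822 = 4932
    O–H: 8 × 476 = 3808
    Σ(formed) = 8740 kJ
  ΔH_1 = 6665 − 8740 = −2075 kJ
Reaction 2:
  Bonds broken (reactants):
    N≡N: 1 × 965 = 965
    O=O: 1 × 509 = 509
    Σ(broken) = 1474 kJ
  Bonds formed (products):
    N=O: 2 × 586 = 1172
    Σ(formed) = 1172 kJ
  ΔH_2 = 1474 − 1172 = +302 kJ
ΔH_1 − ΔH_2 = −2377 kJ, so reaction 1 has the more negative ΔH; |ΔH_1 − ΔH_2| = 2377 kJ.

Reaction 1, by 2377 kJ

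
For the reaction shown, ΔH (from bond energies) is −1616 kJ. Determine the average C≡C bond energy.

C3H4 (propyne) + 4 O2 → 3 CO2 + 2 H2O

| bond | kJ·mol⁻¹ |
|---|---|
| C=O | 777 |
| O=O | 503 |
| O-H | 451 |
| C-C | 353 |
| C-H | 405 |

Let D be the C≡C bond energy.
Σ(broken) = 1×D + 1×353 + 4×405 + 4×503 = 3985 + D
Σ(formed) = 6×777 + 4×451 = 6466
ΔH = Σ(broken) − Σ(formed) = (3985 + D) − (6466) = −2481 + D
Setting this equal to −1616 kJ gives D = 865 kJ/mol.

D(C≡C) ≈ 865 kJ/mol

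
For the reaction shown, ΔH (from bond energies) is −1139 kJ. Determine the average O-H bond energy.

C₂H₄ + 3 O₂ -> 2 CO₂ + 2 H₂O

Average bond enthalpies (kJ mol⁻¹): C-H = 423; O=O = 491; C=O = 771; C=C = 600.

D(O-H) ≈ 455 kJ/mol

Let D be the O-H bond energy.
Σ(broken) = 4×423 + 1×600 + 3×491 = 3765
Σ(formed) = 4×771 + 4×D = 3084 + 4D
ΔH = Σ(broken) − Σ(formed) = (3765) − (3084 + 4D) = +681 − 4D
Setting this equal to −1139 kJ gives 4D = 1820, so D = 455 kJ/mol.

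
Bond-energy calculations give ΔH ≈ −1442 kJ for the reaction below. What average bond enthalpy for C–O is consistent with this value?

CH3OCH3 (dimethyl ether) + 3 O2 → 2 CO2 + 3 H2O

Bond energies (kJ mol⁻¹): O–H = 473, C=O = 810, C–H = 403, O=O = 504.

Let D be the C–O bond energy.
Σ(broken) = 6×403 + 2×D + 3×504 = 3930 + 2D
Σ(formed) = 4×810 + 6×473 = 6078
ΔH = Σ(broken) − Σ(formed) = (3930 + 2D) − (6078) = −2148 + 2D
Setting this equal to −1442 kJ gives 2D = 706, so D = 353 kJ/mol.

D(C–O) ≈ 353 kJ/mol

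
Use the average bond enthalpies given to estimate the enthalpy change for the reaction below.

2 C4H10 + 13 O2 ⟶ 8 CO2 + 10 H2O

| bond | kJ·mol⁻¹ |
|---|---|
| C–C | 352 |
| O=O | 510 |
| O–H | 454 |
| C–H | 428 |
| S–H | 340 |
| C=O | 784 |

Bonds broken (reactants):
  C–C: 6 × 352 = 2112
  C–H: 20 × 428 = 8560
  O=O: 13 × 510 = 6630
  Σ(broken) = 17302 kJ
Bonds formed (products):
  C=O: 16 × 784 = 12544
  O–H: 20 × 454 = 9080
  Σ(formed) = 21624 kJ
ΔH = Σ(broken) − Σ(formed) = 17302 − 21624 = −4322 kJ

ΔH ≈ −4322 kJ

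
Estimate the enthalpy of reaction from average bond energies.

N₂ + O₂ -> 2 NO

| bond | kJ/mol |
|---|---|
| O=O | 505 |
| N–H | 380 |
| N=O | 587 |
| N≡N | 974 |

ΔH ≈ +305 kJ

Bonds broken (reactants):
  N≡N: 1 × 974 = 974
  O=O: 1 × 505 = 505
  Σ(broken) = 1479 kJ
Bonds formed (products):
  N=O: 2 × 587 = 1174
  Σ(formed) = 1174 kJ
ΔH = Σ(broken) − Σ(formed) = 1479 − 1174 = +305 kJ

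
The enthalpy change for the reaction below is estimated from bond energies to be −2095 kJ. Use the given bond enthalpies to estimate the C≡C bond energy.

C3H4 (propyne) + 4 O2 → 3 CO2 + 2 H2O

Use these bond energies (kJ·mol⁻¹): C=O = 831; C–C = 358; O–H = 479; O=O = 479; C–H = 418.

Let D be the C≡C bond energy.
Σ(broken) = 1×D + 1×358 + 4×418 + 4×479 = 3946 + D
Σ(formed) = 6×831 + 4×479 = 6902
ΔH = Σ(broken) − Σ(formed) = (3946 + D) − (6902) = −2956 + D
Setting this equal to −2095 kJ gives D = 861 kJ/mol.

D(C≡C) ≈ 861 kJ/mol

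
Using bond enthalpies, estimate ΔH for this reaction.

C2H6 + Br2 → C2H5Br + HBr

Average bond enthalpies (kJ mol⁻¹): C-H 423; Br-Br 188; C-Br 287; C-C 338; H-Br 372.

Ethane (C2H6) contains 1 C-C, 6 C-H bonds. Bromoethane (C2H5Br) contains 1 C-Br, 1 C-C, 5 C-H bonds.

Bonds broken (reactants):
  Br-Br: 1 × 188 = 188
  C-C: 1 × 338 = 338
  C-H: 6 × 423 = 2538
  Σ(broken) = 3064 kJ
Bonds formed (products):
  C-Br: 1 × 287 = 287
  C-C: 1 × 338 = 338
  C-H: 5 × 423 = 2115
  H-Br: 1 × 372 = 372
  Σ(formed) = 3112 kJ
ΔH = Σ(broken) − Σ(formed) = 3064 − 3112 = −48 kJ

ΔH ≈ −48 kJ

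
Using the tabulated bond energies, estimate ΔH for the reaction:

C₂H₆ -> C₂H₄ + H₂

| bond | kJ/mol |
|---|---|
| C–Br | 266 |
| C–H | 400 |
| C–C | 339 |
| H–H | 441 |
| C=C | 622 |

Bonds broken (reactants):
  C–C: 1 × 339 = 339
  C–H: 6 × 400 = 2400
  Σ(broken) = 2739 kJ
Bonds formed (products):
  C–H: 4 × 400 = 1600
  C=C: 1 × 622 = 622
  H–H: 1 × 441 = 441
  Σ(formed) = 2663 kJ
ΔH = Σ(broken) − Σ(formed) = 2739 − 2663 = +76 kJ

ΔH ≈ +76 kJ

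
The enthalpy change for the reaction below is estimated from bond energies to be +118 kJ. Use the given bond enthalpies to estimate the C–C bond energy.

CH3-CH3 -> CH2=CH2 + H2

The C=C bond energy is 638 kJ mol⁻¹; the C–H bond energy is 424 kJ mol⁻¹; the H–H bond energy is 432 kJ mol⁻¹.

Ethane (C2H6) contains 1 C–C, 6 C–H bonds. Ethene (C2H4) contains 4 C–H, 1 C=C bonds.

Let D be the C–C bond energy.
Σ(broken) = 1×D + 6×424 = 2544 + D
Σ(formed) = 4×424 + 1×638 + 1×432 = 2766
ΔH = Σ(broken) − Σ(formed) = (2544 + D) − (2766) = −222 + D
Setting this equal to +118 kJ gives D = 340 kJ/mol.

D(C–C) ≈ 340 kJ/mol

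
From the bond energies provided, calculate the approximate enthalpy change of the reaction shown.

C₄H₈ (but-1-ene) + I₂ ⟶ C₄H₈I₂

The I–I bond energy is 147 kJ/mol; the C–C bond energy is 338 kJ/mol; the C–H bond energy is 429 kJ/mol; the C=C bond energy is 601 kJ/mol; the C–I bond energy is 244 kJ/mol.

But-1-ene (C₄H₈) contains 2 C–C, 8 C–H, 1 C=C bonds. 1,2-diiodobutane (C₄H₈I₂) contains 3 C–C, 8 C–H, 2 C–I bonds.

ΔH ≈ −78 kJ

Bonds broken (reactants):
  C–C: 2 × 338 = 676
  C–H: 8 × 429 = 3432
  C=C: 1 × 601 = 601
  I–I: 1 × 147 = 147
  Σ(broken) = 4856 kJ
Bonds formed (products):
  C–C: 3 × 338 = 1014
  C–H: 8 × 429 = 3432
  C–I: 2 × 244 = 488
  Σ(formed) = 4934 kJ
ΔH = Σ(broken) − Σ(formed) = 4856 − 4934 = −78 kJ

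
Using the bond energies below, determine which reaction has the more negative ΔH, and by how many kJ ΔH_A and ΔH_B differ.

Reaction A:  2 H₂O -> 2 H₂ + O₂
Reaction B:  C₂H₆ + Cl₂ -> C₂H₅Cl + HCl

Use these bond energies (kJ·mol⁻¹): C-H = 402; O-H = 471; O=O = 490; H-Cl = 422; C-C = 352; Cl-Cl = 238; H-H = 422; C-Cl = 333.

Reaction B, by 665 kJ

Reaction A:
  Bonds broken (reactants):
    O-H: 4 × 471 = 1884
    Σ(broken) = 1884 kJ
  Bonds formed (products):
    H-H: 2 × 422 = 844
    O=O: 1 × 490 = 490
    Σ(formed) = 1334 kJ
  ΔH_A = 1884 − 1334 = +550 kJ
Reaction B:
  Bonds broken (reactants):
    C-C: 1 × 352 = 352
    C-H: 6 × 402 = 2412
    Cl-Cl: 1 × 238 = 238
    Σ(broken) = 3002 kJ
  Bonds formed (products):
    C-C: 1 × 352 = 352
    C-Cl: 1 × 333 = 333
    C-H: 5 × 402 = 2010
    H-Cl: 1 × 422 = 422
    Σ(formed) = 3117 kJ
  ΔH_B = 3002 − 3117 = −115 kJ
ΔH_A − ΔH_B = +665 kJ, so reaction B has the more negative ΔH; |ΔH_A − ΔH_B| = 665 kJ.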